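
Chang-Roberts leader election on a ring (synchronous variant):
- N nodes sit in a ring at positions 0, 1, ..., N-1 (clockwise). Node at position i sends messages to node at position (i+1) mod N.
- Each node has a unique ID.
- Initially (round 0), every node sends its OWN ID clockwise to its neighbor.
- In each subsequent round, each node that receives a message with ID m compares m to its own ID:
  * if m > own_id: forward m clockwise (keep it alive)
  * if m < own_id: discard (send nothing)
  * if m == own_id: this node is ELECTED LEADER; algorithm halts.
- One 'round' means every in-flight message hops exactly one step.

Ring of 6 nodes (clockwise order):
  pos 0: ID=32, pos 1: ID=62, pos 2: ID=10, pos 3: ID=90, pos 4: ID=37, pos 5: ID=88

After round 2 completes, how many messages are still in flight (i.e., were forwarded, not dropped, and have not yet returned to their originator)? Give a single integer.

Round 1: pos1(id62) recv 32: drop; pos2(id10) recv 62: fwd; pos3(id90) recv 10: drop; pos4(id37) recv 90: fwd; pos5(id88) recv 37: drop; pos0(id32) recv 88: fwd
Round 2: pos3(id90) recv 62: drop; pos5(id88) recv 90: fwd; pos1(id62) recv 88: fwd
After round 2: 2 messages still in flight

Answer: 2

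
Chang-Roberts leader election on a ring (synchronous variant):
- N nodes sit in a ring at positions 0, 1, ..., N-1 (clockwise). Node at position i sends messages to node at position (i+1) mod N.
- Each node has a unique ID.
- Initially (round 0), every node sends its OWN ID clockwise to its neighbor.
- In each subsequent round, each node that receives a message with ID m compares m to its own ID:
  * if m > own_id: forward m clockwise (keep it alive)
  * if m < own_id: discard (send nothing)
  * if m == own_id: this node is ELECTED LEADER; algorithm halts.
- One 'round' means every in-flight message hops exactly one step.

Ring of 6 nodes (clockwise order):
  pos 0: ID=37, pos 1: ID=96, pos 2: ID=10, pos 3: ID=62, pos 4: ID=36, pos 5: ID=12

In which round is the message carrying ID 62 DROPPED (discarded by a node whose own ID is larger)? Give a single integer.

Answer: 4

Derivation:
Round 1: pos1(id96) recv 37: drop; pos2(id10) recv 96: fwd; pos3(id62) recv 10: drop; pos4(id36) recv 62: fwd; pos5(id12) recv 36: fwd; pos0(id37) recv 12: drop
Round 2: pos3(id62) recv 96: fwd; pos5(id12) recv 62: fwd; pos0(id37) recv 36: drop
Round 3: pos4(id36) recv 96: fwd; pos0(id37) recv 62: fwd
Round 4: pos5(id12) recv 96: fwd; pos1(id96) recv 62: drop
Round 5: pos0(id37) recv 96: fwd
Round 6: pos1(id96) recv 96: ELECTED
Message ID 62 originates at pos 3; dropped at pos 1 in round 4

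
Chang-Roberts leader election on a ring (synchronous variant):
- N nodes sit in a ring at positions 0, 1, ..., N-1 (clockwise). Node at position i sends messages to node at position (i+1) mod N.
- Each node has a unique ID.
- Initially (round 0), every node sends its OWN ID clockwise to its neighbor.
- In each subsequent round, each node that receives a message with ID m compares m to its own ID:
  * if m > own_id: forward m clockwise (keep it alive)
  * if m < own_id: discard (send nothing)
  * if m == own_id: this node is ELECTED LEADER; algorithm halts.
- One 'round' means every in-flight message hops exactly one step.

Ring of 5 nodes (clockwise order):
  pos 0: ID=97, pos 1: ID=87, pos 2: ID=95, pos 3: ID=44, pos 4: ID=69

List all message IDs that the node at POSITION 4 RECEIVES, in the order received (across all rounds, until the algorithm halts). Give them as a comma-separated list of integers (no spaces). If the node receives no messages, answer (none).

Round 1: pos1(id87) recv 97: fwd; pos2(id95) recv 87: drop; pos3(id44) recv 95: fwd; pos4(id69) recv 44: drop; pos0(id97) recv 69: drop
Round 2: pos2(id95) recv 97: fwd; pos4(id69) recv 95: fwd
Round 3: pos3(id44) recv 97: fwd; pos0(id97) recv 95: drop
Round 4: pos4(id69) recv 97: fwd
Round 5: pos0(id97) recv 97: ELECTED

Answer: 44,95,97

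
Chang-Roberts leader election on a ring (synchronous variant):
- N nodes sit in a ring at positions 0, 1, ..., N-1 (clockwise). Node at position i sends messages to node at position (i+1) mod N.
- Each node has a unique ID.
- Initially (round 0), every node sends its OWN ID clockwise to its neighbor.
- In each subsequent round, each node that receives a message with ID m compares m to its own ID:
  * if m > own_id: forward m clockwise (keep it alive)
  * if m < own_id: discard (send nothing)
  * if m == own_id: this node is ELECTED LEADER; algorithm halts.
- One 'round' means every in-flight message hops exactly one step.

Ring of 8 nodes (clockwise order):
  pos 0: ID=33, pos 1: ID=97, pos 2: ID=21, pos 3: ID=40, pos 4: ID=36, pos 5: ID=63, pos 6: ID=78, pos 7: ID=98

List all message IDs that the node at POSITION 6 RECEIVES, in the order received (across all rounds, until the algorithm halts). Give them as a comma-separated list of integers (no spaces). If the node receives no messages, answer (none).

Round 1: pos1(id97) recv 33: drop; pos2(id21) recv 97: fwd; pos3(id40) recv 21: drop; pos4(id36) recv 40: fwd; pos5(id63) recv 36: drop; pos6(id78) recv 63: drop; pos7(id98) recv 78: drop; pos0(id33) recv 98: fwd
Round 2: pos3(id40) recv 97: fwd; pos5(id63) recv 40: drop; pos1(id97) recv 98: fwd
Round 3: pos4(id36) recv 97: fwd; pos2(id21) recv 98: fwd
Round 4: pos5(id63) recv 97: fwd; pos3(id40) recv 98: fwd
Round 5: pos6(id78) recv 97: fwd; pos4(id36) recv 98: fwd
Round 6: pos7(id98) recv 97: drop; pos5(id63) recv 98: fwd
Round 7: pos6(id78) recv 98: fwd
Round 8: pos7(id98) recv 98: ELECTED

Answer: 63,97,98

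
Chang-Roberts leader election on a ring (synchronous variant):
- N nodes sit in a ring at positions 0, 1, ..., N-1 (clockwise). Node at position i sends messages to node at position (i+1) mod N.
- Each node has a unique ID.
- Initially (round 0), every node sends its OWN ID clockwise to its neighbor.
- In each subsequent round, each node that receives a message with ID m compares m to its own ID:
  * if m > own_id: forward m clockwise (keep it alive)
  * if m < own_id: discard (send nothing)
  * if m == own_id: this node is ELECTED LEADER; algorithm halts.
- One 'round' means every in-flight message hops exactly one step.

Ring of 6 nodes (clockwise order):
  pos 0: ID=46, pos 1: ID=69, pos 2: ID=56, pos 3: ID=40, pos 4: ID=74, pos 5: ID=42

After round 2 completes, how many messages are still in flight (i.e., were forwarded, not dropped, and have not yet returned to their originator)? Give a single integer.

Round 1: pos1(id69) recv 46: drop; pos2(id56) recv 69: fwd; pos3(id40) recv 56: fwd; pos4(id74) recv 40: drop; pos5(id42) recv 74: fwd; pos0(id46) recv 42: drop
Round 2: pos3(id40) recv 69: fwd; pos4(id74) recv 56: drop; pos0(id46) recv 74: fwd
After round 2: 2 messages still in flight

Answer: 2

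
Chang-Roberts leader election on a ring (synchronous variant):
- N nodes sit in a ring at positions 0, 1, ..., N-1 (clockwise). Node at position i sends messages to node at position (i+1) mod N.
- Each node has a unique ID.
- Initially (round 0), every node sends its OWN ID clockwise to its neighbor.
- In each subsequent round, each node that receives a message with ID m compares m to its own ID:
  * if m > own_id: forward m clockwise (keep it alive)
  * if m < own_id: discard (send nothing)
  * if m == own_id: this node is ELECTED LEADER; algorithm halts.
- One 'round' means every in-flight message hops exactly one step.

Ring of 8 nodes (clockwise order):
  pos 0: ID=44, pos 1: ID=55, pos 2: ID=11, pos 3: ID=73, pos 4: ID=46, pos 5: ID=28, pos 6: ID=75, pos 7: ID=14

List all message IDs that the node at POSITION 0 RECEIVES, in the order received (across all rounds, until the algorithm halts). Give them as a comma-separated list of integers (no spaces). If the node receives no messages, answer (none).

Round 1: pos1(id55) recv 44: drop; pos2(id11) recv 55: fwd; pos3(id73) recv 11: drop; pos4(id46) recv 73: fwd; pos5(id28) recv 46: fwd; pos6(id75) recv 28: drop; pos7(id14) recv 75: fwd; pos0(id44) recv 14: drop
Round 2: pos3(id73) recv 55: drop; pos5(id28) recv 73: fwd; pos6(id75) recv 46: drop; pos0(id44) recv 75: fwd
Round 3: pos6(id75) recv 73: drop; pos1(id55) recv 75: fwd
Round 4: pos2(id11) recv 75: fwd
Round 5: pos3(id73) recv 75: fwd
Round 6: pos4(id46) recv 75: fwd
Round 7: pos5(id28) recv 75: fwd
Round 8: pos6(id75) recv 75: ELECTED

Answer: 14,75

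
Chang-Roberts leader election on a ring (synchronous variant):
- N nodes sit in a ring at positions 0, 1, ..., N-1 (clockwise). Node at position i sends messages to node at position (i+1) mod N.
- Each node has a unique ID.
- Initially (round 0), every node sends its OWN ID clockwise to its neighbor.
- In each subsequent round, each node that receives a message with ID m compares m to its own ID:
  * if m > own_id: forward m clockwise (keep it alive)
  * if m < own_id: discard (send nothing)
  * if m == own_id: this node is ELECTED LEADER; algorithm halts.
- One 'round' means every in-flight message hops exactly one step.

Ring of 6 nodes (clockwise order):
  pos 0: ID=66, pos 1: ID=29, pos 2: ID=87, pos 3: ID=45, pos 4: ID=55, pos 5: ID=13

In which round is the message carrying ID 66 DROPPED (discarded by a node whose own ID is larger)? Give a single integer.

Answer: 2

Derivation:
Round 1: pos1(id29) recv 66: fwd; pos2(id87) recv 29: drop; pos3(id45) recv 87: fwd; pos4(id55) recv 45: drop; pos5(id13) recv 55: fwd; pos0(id66) recv 13: drop
Round 2: pos2(id87) recv 66: drop; pos4(id55) recv 87: fwd; pos0(id66) recv 55: drop
Round 3: pos5(id13) recv 87: fwd
Round 4: pos0(id66) recv 87: fwd
Round 5: pos1(id29) recv 87: fwd
Round 6: pos2(id87) recv 87: ELECTED
Message ID 66 originates at pos 0; dropped at pos 2 in round 2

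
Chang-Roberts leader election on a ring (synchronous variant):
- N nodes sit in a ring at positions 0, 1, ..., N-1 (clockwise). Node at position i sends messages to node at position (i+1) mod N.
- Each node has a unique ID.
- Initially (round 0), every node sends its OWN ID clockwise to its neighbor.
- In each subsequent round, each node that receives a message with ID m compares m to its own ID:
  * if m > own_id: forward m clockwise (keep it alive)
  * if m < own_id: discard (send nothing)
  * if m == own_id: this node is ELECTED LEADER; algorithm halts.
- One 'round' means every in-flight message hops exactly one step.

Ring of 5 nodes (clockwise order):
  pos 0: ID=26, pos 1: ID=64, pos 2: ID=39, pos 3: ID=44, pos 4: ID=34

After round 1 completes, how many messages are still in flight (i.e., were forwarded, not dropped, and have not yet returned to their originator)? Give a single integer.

Answer: 3

Derivation:
Round 1: pos1(id64) recv 26: drop; pos2(id39) recv 64: fwd; pos3(id44) recv 39: drop; pos4(id34) recv 44: fwd; pos0(id26) recv 34: fwd
After round 1: 3 messages still in flight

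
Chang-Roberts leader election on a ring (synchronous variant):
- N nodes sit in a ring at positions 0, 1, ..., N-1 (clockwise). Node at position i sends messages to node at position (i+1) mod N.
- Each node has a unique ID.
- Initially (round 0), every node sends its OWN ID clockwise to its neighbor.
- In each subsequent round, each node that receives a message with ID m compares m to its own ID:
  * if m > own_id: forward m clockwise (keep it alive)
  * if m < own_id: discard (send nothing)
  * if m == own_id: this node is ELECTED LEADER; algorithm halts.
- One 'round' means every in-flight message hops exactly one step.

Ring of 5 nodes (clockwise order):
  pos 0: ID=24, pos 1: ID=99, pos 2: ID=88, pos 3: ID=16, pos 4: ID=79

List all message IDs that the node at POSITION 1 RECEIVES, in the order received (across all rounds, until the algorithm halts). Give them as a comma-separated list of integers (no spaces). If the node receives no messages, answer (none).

Answer: 24,79,88,99

Derivation:
Round 1: pos1(id99) recv 24: drop; pos2(id88) recv 99: fwd; pos3(id16) recv 88: fwd; pos4(id79) recv 16: drop; pos0(id24) recv 79: fwd
Round 2: pos3(id16) recv 99: fwd; pos4(id79) recv 88: fwd; pos1(id99) recv 79: drop
Round 3: pos4(id79) recv 99: fwd; pos0(id24) recv 88: fwd
Round 4: pos0(id24) recv 99: fwd; pos1(id99) recv 88: drop
Round 5: pos1(id99) recv 99: ELECTED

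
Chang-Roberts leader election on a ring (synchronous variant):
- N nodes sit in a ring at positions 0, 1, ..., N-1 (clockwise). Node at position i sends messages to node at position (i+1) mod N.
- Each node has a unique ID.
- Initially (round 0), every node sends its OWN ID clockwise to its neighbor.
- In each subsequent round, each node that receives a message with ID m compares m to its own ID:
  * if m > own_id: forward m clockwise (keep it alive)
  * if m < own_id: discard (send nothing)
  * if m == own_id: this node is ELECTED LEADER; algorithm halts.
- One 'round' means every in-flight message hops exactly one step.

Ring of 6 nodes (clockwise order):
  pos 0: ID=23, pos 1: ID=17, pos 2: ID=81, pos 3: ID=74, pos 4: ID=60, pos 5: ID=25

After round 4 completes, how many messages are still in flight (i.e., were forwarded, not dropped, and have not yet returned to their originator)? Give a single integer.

Answer: 2

Derivation:
Round 1: pos1(id17) recv 23: fwd; pos2(id81) recv 17: drop; pos3(id74) recv 81: fwd; pos4(id60) recv 74: fwd; pos5(id25) recv 60: fwd; pos0(id23) recv 25: fwd
Round 2: pos2(id81) recv 23: drop; pos4(id60) recv 81: fwd; pos5(id25) recv 74: fwd; pos0(id23) recv 60: fwd; pos1(id17) recv 25: fwd
Round 3: pos5(id25) recv 81: fwd; pos0(id23) recv 74: fwd; pos1(id17) recv 60: fwd; pos2(id81) recv 25: drop
Round 4: pos0(id23) recv 81: fwd; pos1(id17) recv 74: fwd; pos2(id81) recv 60: drop
After round 4: 2 messages still in flight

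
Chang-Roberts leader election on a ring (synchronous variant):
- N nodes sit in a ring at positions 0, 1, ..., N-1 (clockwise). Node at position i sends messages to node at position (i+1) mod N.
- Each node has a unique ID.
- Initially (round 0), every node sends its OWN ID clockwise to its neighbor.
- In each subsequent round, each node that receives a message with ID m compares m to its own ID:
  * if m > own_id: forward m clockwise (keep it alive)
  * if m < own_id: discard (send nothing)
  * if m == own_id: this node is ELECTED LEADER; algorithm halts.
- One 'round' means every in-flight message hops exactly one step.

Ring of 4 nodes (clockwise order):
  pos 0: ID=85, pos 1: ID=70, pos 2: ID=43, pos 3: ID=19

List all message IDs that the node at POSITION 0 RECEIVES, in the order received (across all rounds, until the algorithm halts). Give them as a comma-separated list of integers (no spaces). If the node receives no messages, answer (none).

Round 1: pos1(id70) recv 85: fwd; pos2(id43) recv 70: fwd; pos3(id19) recv 43: fwd; pos0(id85) recv 19: drop
Round 2: pos2(id43) recv 85: fwd; pos3(id19) recv 70: fwd; pos0(id85) recv 43: drop
Round 3: pos3(id19) recv 85: fwd; pos0(id85) recv 70: drop
Round 4: pos0(id85) recv 85: ELECTED

Answer: 19,43,70,85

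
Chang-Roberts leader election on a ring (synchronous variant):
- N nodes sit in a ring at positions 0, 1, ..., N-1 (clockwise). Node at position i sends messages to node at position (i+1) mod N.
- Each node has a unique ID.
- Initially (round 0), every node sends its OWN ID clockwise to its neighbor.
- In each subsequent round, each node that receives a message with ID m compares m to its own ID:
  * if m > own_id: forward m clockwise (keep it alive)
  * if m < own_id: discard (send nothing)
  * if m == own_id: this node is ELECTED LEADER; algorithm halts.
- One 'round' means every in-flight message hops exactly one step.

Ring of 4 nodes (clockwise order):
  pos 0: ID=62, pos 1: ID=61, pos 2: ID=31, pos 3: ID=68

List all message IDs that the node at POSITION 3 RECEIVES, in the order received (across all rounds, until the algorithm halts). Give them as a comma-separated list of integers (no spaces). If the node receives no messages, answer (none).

Answer: 31,61,62,68

Derivation:
Round 1: pos1(id61) recv 62: fwd; pos2(id31) recv 61: fwd; pos3(id68) recv 31: drop; pos0(id62) recv 68: fwd
Round 2: pos2(id31) recv 62: fwd; pos3(id68) recv 61: drop; pos1(id61) recv 68: fwd
Round 3: pos3(id68) recv 62: drop; pos2(id31) recv 68: fwd
Round 4: pos3(id68) recv 68: ELECTED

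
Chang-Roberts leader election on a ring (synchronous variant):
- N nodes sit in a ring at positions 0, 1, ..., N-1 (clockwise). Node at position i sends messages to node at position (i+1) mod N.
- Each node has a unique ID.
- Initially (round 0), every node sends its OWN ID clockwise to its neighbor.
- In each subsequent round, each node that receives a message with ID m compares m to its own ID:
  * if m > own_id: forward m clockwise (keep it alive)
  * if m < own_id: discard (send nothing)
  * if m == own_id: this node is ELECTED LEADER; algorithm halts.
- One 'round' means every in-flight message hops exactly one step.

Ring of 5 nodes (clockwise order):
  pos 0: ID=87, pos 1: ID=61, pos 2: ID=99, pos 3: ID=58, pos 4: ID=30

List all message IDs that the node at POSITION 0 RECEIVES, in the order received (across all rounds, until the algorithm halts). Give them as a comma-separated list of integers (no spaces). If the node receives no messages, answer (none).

Answer: 30,58,99

Derivation:
Round 1: pos1(id61) recv 87: fwd; pos2(id99) recv 61: drop; pos3(id58) recv 99: fwd; pos4(id30) recv 58: fwd; pos0(id87) recv 30: drop
Round 2: pos2(id99) recv 87: drop; pos4(id30) recv 99: fwd; pos0(id87) recv 58: drop
Round 3: pos0(id87) recv 99: fwd
Round 4: pos1(id61) recv 99: fwd
Round 5: pos2(id99) recv 99: ELECTED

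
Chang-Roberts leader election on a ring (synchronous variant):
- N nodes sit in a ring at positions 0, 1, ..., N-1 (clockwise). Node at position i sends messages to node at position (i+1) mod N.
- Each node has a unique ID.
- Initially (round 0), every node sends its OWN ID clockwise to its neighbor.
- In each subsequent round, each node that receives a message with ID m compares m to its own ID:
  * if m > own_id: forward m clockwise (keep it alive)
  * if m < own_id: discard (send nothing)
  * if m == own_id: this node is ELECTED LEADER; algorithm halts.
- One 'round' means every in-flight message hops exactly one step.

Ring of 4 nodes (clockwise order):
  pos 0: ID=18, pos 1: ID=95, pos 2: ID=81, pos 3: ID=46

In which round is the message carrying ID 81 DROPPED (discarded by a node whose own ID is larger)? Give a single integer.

Answer: 3

Derivation:
Round 1: pos1(id95) recv 18: drop; pos2(id81) recv 95: fwd; pos3(id46) recv 81: fwd; pos0(id18) recv 46: fwd
Round 2: pos3(id46) recv 95: fwd; pos0(id18) recv 81: fwd; pos1(id95) recv 46: drop
Round 3: pos0(id18) recv 95: fwd; pos1(id95) recv 81: drop
Round 4: pos1(id95) recv 95: ELECTED
Message ID 81 originates at pos 2; dropped at pos 1 in round 3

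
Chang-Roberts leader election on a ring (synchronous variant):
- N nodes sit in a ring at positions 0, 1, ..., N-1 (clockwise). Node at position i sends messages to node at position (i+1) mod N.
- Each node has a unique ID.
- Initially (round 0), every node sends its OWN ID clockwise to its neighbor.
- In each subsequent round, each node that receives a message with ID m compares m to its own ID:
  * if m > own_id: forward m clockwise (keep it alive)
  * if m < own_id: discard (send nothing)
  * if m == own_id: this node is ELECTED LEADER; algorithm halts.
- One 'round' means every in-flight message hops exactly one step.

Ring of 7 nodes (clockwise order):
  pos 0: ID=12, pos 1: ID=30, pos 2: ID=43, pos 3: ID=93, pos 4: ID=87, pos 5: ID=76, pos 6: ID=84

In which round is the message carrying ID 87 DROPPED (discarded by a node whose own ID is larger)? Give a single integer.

Round 1: pos1(id30) recv 12: drop; pos2(id43) recv 30: drop; pos3(id93) recv 43: drop; pos4(id87) recv 93: fwd; pos5(id76) recv 87: fwd; pos6(id84) recv 76: drop; pos0(id12) recv 84: fwd
Round 2: pos5(id76) recv 93: fwd; pos6(id84) recv 87: fwd; pos1(id30) recv 84: fwd
Round 3: pos6(id84) recv 93: fwd; pos0(id12) recv 87: fwd; pos2(id43) recv 84: fwd
Round 4: pos0(id12) recv 93: fwd; pos1(id30) recv 87: fwd; pos3(id93) recv 84: drop
Round 5: pos1(id30) recv 93: fwd; pos2(id43) recv 87: fwd
Round 6: pos2(id43) recv 93: fwd; pos3(id93) recv 87: drop
Round 7: pos3(id93) recv 93: ELECTED
Message ID 87 originates at pos 4; dropped at pos 3 in round 6

Answer: 6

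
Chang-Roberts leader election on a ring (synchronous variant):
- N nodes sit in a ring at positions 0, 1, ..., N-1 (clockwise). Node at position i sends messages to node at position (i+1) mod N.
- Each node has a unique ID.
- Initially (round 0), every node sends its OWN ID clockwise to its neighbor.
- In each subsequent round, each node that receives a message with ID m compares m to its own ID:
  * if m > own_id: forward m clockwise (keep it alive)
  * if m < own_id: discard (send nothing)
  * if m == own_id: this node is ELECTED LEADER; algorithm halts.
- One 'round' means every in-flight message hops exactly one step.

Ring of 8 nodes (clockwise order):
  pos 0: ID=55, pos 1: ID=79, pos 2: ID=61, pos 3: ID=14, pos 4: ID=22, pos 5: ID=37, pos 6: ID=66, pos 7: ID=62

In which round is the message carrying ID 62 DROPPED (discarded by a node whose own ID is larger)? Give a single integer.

Round 1: pos1(id79) recv 55: drop; pos2(id61) recv 79: fwd; pos3(id14) recv 61: fwd; pos4(id22) recv 14: drop; pos5(id37) recv 22: drop; pos6(id66) recv 37: drop; pos7(id62) recv 66: fwd; pos0(id55) recv 62: fwd
Round 2: pos3(id14) recv 79: fwd; pos4(id22) recv 61: fwd; pos0(id55) recv 66: fwd; pos1(id79) recv 62: drop
Round 3: pos4(id22) recv 79: fwd; pos5(id37) recv 61: fwd; pos1(id79) recv 66: drop
Round 4: pos5(id37) recv 79: fwd; pos6(id66) recv 61: drop
Round 5: pos6(id66) recv 79: fwd
Round 6: pos7(id62) recv 79: fwd
Round 7: pos0(id55) recv 79: fwd
Round 8: pos1(id79) recv 79: ELECTED
Message ID 62 originates at pos 7; dropped at pos 1 in round 2

Answer: 2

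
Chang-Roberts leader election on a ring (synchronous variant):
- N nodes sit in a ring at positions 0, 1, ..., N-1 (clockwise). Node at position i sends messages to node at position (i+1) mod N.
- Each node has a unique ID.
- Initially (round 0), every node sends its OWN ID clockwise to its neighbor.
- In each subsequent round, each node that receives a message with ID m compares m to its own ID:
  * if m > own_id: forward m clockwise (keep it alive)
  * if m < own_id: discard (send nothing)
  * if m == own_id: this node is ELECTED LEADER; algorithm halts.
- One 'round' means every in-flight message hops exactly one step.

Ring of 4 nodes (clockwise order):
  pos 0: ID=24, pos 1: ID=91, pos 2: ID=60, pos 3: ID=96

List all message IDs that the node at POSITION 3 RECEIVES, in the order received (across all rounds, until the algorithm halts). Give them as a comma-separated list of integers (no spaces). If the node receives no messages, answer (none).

Answer: 60,91,96

Derivation:
Round 1: pos1(id91) recv 24: drop; pos2(id60) recv 91: fwd; pos3(id96) recv 60: drop; pos0(id24) recv 96: fwd
Round 2: pos3(id96) recv 91: drop; pos1(id91) recv 96: fwd
Round 3: pos2(id60) recv 96: fwd
Round 4: pos3(id96) recv 96: ELECTED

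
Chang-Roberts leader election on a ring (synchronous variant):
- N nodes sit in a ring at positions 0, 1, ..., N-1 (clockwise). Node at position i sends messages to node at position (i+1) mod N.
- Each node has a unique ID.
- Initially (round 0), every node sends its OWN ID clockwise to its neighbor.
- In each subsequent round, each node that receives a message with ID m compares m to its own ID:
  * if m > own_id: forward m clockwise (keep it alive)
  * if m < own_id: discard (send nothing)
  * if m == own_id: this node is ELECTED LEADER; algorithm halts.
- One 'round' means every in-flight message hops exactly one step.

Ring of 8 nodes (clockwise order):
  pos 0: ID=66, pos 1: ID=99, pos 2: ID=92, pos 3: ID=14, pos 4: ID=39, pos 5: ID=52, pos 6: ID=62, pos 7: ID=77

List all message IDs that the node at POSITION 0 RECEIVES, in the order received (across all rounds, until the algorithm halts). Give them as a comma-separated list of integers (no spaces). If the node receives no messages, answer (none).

Round 1: pos1(id99) recv 66: drop; pos2(id92) recv 99: fwd; pos3(id14) recv 92: fwd; pos4(id39) recv 14: drop; pos5(id52) recv 39: drop; pos6(id62) recv 52: drop; pos7(id77) recv 62: drop; pos0(id66) recv 77: fwd
Round 2: pos3(id14) recv 99: fwd; pos4(id39) recv 92: fwd; pos1(id99) recv 77: drop
Round 3: pos4(id39) recv 99: fwd; pos5(id52) recv 92: fwd
Round 4: pos5(id52) recv 99: fwd; pos6(id62) recv 92: fwd
Round 5: pos6(id62) recv 99: fwd; pos7(id77) recv 92: fwd
Round 6: pos7(id77) recv 99: fwd; pos0(id66) recv 92: fwd
Round 7: pos0(id66) recv 99: fwd; pos1(id99) recv 92: drop
Round 8: pos1(id99) recv 99: ELECTED

Answer: 77,92,99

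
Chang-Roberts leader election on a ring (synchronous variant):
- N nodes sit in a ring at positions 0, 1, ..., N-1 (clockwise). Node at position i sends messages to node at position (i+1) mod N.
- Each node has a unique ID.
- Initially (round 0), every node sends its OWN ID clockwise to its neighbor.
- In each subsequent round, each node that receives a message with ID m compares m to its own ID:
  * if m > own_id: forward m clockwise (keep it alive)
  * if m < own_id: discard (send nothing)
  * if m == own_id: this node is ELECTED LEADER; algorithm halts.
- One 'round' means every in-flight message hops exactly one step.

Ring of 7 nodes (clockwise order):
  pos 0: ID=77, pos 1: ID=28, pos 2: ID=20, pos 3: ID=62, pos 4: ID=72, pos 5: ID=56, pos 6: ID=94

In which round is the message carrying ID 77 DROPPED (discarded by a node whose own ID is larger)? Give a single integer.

Answer: 6

Derivation:
Round 1: pos1(id28) recv 77: fwd; pos2(id20) recv 28: fwd; pos3(id62) recv 20: drop; pos4(id72) recv 62: drop; pos5(id56) recv 72: fwd; pos6(id94) recv 56: drop; pos0(id77) recv 94: fwd
Round 2: pos2(id20) recv 77: fwd; pos3(id62) recv 28: drop; pos6(id94) recv 72: drop; pos1(id28) recv 94: fwd
Round 3: pos3(id62) recv 77: fwd; pos2(id20) recv 94: fwd
Round 4: pos4(id72) recv 77: fwd; pos3(id62) recv 94: fwd
Round 5: pos5(id56) recv 77: fwd; pos4(id72) recv 94: fwd
Round 6: pos6(id94) recv 77: drop; pos5(id56) recv 94: fwd
Round 7: pos6(id94) recv 94: ELECTED
Message ID 77 originates at pos 0; dropped at pos 6 in round 6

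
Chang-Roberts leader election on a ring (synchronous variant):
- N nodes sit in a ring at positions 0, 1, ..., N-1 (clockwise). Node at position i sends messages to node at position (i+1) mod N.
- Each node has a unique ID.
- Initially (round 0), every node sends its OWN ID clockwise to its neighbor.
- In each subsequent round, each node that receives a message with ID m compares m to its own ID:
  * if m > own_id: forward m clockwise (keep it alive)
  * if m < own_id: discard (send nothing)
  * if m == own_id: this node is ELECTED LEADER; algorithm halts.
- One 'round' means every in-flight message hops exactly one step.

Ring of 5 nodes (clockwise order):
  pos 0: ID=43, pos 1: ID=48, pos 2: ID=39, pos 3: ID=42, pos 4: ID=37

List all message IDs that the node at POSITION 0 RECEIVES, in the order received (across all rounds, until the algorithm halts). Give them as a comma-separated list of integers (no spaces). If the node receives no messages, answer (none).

Round 1: pos1(id48) recv 43: drop; pos2(id39) recv 48: fwd; pos3(id42) recv 39: drop; pos4(id37) recv 42: fwd; pos0(id43) recv 37: drop
Round 2: pos3(id42) recv 48: fwd; pos0(id43) recv 42: drop
Round 3: pos4(id37) recv 48: fwd
Round 4: pos0(id43) recv 48: fwd
Round 5: pos1(id48) recv 48: ELECTED

Answer: 37,42,48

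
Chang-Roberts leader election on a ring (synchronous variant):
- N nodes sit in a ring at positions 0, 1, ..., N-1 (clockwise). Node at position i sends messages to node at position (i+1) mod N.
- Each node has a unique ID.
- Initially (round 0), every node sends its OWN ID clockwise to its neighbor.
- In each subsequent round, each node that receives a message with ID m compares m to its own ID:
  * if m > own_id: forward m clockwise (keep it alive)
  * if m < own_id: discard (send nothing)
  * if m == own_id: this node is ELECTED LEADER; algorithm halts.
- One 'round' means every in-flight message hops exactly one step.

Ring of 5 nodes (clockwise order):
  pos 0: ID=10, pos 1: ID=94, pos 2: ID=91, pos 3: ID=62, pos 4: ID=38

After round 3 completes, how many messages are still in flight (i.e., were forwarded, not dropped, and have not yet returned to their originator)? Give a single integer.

Round 1: pos1(id94) recv 10: drop; pos2(id91) recv 94: fwd; pos3(id62) recv 91: fwd; pos4(id38) recv 62: fwd; pos0(id10) recv 38: fwd
Round 2: pos3(id62) recv 94: fwd; pos4(id38) recv 91: fwd; pos0(id10) recv 62: fwd; pos1(id94) recv 38: drop
Round 3: pos4(id38) recv 94: fwd; pos0(id10) recv 91: fwd; pos1(id94) recv 62: drop
After round 3: 2 messages still in flight

Answer: 2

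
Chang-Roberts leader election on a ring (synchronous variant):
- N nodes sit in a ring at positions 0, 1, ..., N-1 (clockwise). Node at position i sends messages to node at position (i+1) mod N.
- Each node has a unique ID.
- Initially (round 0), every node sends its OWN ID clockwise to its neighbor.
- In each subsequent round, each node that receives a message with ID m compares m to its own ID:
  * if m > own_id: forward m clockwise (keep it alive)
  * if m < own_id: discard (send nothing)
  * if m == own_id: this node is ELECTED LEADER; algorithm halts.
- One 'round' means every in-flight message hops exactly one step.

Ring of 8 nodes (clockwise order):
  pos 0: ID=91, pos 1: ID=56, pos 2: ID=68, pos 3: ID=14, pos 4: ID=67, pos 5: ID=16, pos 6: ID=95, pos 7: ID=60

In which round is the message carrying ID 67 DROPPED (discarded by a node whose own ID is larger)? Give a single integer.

Answer: 2

Derivation:
Round 1: pos1(id56) recv 91: fwd; pos2(id68) recv 56: drop; pos3(id14) recv 68: fwd; pos4(id67) recv 14: drop; pos5(id16) recv 67: fwd; pos6(id95) recv 16: drop; pos7(id60) recv 95: fwd; pos0(id91) recv 60: drop
Round 2: pos2(id68) recv 91: fwd; pos4(id67) recv 68: fwd; pos6(id95) recv 67: drop; pos0(id91) recv 95: fwd
Round 3: pos3(id14) recv 91: fwd; pos5(id16) recv 68: fwd; pos1(id56) recv 95: fwd
Round 4: pos4(id67) recv 91: fwd; pos6(id95) recv 68: drop; pos2(id68) recv 95: fwd
Round 5: pos5(id16) recv 91: fwd; pos3(id14) recv 95: fwd
Round 6: pos6(id95) recv 91: drop; pos4(id67) recv 95: fwd
Round 7: pos5(id16) recv 95: fwd
Round 8: pos6(id95) recv 95: ELECTED
Message ID 67 originates at pos 4; dropped at pos 6 in round 2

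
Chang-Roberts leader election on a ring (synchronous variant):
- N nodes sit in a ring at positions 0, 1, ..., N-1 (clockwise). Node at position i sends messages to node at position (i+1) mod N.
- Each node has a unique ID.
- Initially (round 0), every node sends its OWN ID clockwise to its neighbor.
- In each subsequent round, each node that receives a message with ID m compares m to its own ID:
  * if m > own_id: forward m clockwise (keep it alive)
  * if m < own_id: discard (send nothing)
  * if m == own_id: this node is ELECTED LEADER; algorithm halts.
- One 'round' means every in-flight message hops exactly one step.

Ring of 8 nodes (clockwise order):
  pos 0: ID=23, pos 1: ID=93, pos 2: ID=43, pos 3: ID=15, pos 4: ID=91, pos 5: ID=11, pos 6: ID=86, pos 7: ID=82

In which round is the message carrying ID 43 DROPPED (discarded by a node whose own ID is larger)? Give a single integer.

Answer: 2

Derivation:
Round 1: pos1(id93) recv 23: drop; pos2(id43) recv 93: fwd; pos3(id15) recv 43: fwd; pos4(id91) recv 15: drop; pos5(id11) recv 91: fwd; pos6(id86) recv 11: drop; pos7(id82) recv 86: fwd; pos0(id23) recv 82: fwd
Round 2: pos3(id15) recv 93: fwd; pos4(id91) recv 43: drop; pos6(id86) recv 91: fwd; pos0(id23) recv 86: fwd; pos1(id93) recv 82: drop
Round 3: pos4(id91) recv 93: fwd; pos7(id82) recv 91: fwd; pos1(id93) recv 86: drop
Round 4: pos5(id11) recv 93: fwd; pos0(id23) recv 91: fwd
Round 5: pos6(id86) recv 93: fwd; pos1(id93) recv 91: drop
Round 6: pos7(id82) recv 93: fwd
Round 7: pos0(id23) recv 93: fwd
Round 8: pos1(id93) recv 93: ELECTED
Message ID 43 originates at pos 2; dropped at pos 4 in round 2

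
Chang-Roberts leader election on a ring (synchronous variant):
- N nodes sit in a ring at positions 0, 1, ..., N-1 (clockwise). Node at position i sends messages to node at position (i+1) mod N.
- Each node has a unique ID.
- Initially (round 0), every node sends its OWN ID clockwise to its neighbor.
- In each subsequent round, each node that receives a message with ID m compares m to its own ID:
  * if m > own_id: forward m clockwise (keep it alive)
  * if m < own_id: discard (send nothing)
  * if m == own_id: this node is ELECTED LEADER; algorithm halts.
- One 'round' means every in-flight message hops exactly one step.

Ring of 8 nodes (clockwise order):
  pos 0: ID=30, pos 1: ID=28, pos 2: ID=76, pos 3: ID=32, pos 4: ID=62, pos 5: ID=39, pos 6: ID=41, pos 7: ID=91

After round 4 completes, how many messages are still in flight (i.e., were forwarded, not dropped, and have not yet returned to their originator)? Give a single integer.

Round 1: pos1(id28) recv 30: fwd; pos2(id76) recv 28: drop; pos3(id32) recv 76: fwd; pos4(id62) recv 32: drop; pos5(id39) recv 62: fwd; pos6(id41) recv 39: drop; pos7(id91) recv 41: drop; pos0(id30) recv 91: fwd
Round 2: pos2(id76) recv 30: drop; pos4(id62) recv 76: fwd; pos6(id41) recv 62: fwd; pos1(id28) recv 91: fwd
Round 3: pos5(id39) recv 76: fwd; pos7(id91) recv 62: drop; pos2(id76) recv 91: fwd
Round 4: pos6(id41) recv 76: fwd; pos3(id32) recv 91: fwd
After round 4: 2 messages still in flight

Answer: 2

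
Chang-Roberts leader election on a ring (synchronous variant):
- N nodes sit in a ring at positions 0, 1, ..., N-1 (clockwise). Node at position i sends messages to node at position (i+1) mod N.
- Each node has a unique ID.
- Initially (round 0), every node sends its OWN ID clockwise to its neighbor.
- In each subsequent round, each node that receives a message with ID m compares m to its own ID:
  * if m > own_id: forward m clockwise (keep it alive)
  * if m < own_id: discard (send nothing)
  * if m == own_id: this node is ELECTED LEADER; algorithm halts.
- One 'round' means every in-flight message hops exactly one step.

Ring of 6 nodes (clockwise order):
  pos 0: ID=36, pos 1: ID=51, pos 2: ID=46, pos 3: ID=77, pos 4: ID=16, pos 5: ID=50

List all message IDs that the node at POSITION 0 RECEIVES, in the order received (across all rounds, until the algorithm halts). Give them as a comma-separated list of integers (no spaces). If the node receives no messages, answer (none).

Answer: 50,77

Derivation:
Round 1: pos1(id51) recv 36: drop; pos2(id46) recv 51: fwd; pos3(id77) recv 46: drop; pos4(id16) recv 77: fwd; pos5(id50) recv 16: drop; pos0(id36) recv 50: fwd
Round 2: pos3(id77) recv 51: drop; pos5(id50) recv 77: fwd; pos1(id51) recv 50: drop
Round 3: pos0(id36) recv 77: fwd
Round 4: pos1(id51) recv 77: fwd
Round 5: pos2(id46) recv 77: fwd
Round 6: pos3(id77) recv 77: ELECTED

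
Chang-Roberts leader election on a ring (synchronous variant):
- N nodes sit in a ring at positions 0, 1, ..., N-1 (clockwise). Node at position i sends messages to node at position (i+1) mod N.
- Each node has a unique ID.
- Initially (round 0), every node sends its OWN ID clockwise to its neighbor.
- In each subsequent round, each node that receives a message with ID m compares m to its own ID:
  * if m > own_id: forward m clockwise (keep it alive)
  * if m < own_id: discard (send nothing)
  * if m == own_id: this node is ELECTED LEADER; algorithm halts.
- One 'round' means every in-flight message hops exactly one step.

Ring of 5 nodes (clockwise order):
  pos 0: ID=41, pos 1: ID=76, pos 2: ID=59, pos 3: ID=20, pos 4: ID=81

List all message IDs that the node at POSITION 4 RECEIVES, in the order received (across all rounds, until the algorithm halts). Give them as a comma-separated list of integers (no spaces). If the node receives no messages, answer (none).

Answer: 20,59,76,81

Derivation:
Round 1: pos1(id76) recv 41: drop; pos2(id59) recv 76: fwd; pos3(id20) recv 59: fwd; pos4(id81) recv 20: drop; pos0(id41) recv 81: fwd
Round 2: pos3(id20) recv 76: fwd; pos4(id81) recv 59: drop; pos1(id76) recv 81: fwd
Round 3: pos4(id81) recv 76: drop; pos2(id59) recv 81: fwd
Round 4: pos3(id20) recv 81: fwd
Round 5: pos4(id81) recv 81: ELECTED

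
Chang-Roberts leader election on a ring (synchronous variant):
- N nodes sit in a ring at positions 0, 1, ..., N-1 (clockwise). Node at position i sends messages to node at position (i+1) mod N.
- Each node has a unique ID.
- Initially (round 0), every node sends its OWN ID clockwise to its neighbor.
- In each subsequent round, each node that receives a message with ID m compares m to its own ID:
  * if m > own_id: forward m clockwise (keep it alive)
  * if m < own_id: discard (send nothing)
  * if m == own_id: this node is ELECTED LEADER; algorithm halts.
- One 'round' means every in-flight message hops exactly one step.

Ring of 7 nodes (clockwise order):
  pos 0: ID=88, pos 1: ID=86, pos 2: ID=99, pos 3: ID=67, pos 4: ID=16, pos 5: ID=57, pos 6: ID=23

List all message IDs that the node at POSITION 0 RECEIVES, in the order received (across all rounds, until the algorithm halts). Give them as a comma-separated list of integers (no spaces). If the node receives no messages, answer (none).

Answer: 23,57,67,99

Derivation:
Round 1: pos1(id86) recv 88: fwd; pos2(id99) recv 86: drop; pos3(id67) recv 99: fwd; pos4(id16) recv 67: fwd; pos5(id57) recv 16: drop; pos6(id23) recv 57: fwd; pos0(id88) recv 23: drop
Round 2: pos2(id99) recv 88: drop; pos4(id16) recv 99: fwd; pos5(id57) recv 67: fwd; pos0(id88) recv 57: drop
Round 3: pos5(id57) recv 99: fwd; pos6(id23) recv 67: fwd
Round 4: pos6(id23) recv 99: fwd; pos0(id88) recv 67: drop
Round 5: pos0(id88) recv 99: fwd
Round 6: pos1(id86) recv 99: fwd
Round 7: pos2(id99) recv 99: ELECTED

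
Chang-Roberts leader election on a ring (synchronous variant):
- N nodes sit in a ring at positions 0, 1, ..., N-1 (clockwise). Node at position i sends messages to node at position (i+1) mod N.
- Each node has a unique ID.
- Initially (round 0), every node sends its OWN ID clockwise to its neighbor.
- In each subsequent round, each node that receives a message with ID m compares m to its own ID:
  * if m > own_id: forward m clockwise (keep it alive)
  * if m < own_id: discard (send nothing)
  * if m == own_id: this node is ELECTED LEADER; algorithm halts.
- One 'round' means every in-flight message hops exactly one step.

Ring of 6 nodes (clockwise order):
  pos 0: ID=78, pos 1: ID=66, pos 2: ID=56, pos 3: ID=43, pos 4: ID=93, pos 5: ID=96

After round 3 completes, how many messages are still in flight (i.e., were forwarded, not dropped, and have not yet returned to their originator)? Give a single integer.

Answer: 2

Derivation:
Round 1: pos1(id66) recv 78: fwd; pos2(id56) recv 66: fwd; pos3(id43) recv 56: fwd; pos4(id93) recv 43: drop; pos5(id96) recv 93: drop; pos0(id78) recv 96: fwd
Round 2: pos2(id56) recv 78: fwd; pos3(id43) recv 66: fwd; pos4(id93) recv 56: drop; pos1(id66) recv 96: fwd
Round 3: pos3(id43) recv 78: fwd; pos4(id93) recv 66: drop; pos2(id56) recv 96: fwd
After round 3: 2 messages still in flight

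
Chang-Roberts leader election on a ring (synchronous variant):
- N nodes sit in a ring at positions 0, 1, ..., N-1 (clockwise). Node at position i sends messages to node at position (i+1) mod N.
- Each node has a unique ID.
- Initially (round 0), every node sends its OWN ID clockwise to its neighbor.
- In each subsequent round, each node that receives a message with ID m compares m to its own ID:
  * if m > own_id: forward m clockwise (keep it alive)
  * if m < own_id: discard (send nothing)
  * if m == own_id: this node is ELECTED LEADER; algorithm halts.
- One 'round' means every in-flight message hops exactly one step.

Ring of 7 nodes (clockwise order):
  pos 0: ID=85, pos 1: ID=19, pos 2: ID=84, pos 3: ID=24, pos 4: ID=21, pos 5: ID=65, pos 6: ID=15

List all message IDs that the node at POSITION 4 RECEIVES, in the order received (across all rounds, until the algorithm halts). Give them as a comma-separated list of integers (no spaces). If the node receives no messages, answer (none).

Round 1: pos1(id19) recv 85: fwd; pos2(id84) recv 19: drop; pos3(id24) recv 84: fwd; pos4(id21) recv 24: fwd; pos5(id65) recv 21: drop; pos6(id15) recv 65: fwd; pos0(id85) recv 15: drop
Round 2: pos2(id84) recv 85: fwd; pos4(id21) recv 84: fwd; pos5(id65) recv 24: drop; pos0(id85) recv 65: drop
Round 3: pos3(id24) recv 85: fwd; pos5(id65) recv 84: fwd
Round 4: pos4(id21) recv 85: fwd; pos6(id15) recv 84: fwd
Round 5: pos5(id65) recv 85: fwd; pos0(id85) recv 84: drop
Round 6: pos6(id15) recv 85: fwd
Round 7: pos0(id85) recv 85: ELECTED

Answer: 24,84,85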